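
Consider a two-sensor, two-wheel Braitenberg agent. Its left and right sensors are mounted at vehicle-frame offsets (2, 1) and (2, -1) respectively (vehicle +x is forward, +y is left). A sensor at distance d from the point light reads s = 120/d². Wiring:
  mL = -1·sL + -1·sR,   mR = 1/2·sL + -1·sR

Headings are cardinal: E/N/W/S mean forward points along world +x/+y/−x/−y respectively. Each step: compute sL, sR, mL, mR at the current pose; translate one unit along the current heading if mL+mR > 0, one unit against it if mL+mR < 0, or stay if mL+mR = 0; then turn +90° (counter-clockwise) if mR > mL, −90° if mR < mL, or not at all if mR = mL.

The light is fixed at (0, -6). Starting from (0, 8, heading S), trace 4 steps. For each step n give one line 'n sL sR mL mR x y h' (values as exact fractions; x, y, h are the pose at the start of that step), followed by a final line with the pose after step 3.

n=0: pose=(0,8,S); sL=24/29, sR=24/29; mL=-48/29, mR=-12/29; mL+mR=-60/29 → advance -1; mR−mL=36/29 → turn +1·90°
n=1: pose=(0,9,E); sL=6/13, sR=3/5; mL=-69/65, mR=-24/65; mL+mR=-93/65 → advance -1; mR−mL=9/13 → turn +1·90°
n=2: pose=(-1,9,N); sL=120/293, sR=120/289; mL=-69840/84677, mR=-17820/84677; mL+mR=-87660/84677 → advance -1; mR−mL=180/293 → turn +1·90°
n=3: pose=(-1,8,W); sL=60/89, sR=20/39; mL=-4120/3471, mR=-610/3471; mL+mR=-4730/3471 → advance -1; mR−mL=90/89 → turn +1·90°

0 24/29 24/29 -48/29 -12/29 0 8 S
1 6/13 3/5 -69/65 -24/65 0 9 E
2 120/293 120/289 -69840/84677 -17820/84677 -1 9 N
3 60/89 20/39 -4120/3471 -610/3471 -1 8 W
final 0 8 S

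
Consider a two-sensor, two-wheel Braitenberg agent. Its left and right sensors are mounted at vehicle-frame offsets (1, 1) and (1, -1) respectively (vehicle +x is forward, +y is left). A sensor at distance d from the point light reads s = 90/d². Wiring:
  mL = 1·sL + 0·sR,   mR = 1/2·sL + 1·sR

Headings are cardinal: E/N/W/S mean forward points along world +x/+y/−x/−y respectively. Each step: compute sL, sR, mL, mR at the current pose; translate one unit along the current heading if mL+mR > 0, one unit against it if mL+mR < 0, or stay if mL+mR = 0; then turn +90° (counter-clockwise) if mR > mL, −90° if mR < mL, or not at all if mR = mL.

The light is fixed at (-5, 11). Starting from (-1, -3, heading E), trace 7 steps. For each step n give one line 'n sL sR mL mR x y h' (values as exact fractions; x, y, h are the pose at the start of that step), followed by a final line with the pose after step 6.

0 45/97 9/25 45/97 2871/4850 -1 -3 E
1 18/37 18/41 18/37 1035/1517 0 -3 N
2 45/106 9/16 45/106 657/848 0 -2 W
3 90/221 18/41 90/221 5823/9061 -1 -2 S
4 45/97 9/25 45/97 2871/4850 -1 -3 E
5 18/37 18/41 18/37 1035/1517 0 -3 N
6 45/106 9/16 45/106 657/848 0 -2 W
final -1 -2 S

n=0: pose=(-1,-3,E); sL=45/97, sR=9/25; mL=45/97, mR=2871/4850; mL+mR=5121/4850 → advance +1; mR−mL=621/4850 → turn +1·90°
n=1: pose=(0,-3,N); sL=18/37, sR=18/41; mL=18/37, mR=1035/1517; mL+mR=1773/1517 → advance +1; mR−mL=297/1517 → turn +1·90°
n=2: pose=(0,-2,W); sL=45/106, sR=9/16; mL=45/106, mR=657/848; mL+mR=1017/848 → advance +1; mR−mL=297/848 → turn +1·90°
n=3: pose=(-1,-2,S); sL=90/221, sR=18/41; mL=90/221, mR=5823/9061; mL+mR=9513/9061 → advance +1; mR−mL=2133/9061 → turn +1·90°
n=4: pose=(-1,-3,E); sL=45/97, sR=9/25; mL=45/97, mR=2871/4850; mL+mR=5121/4850 → advance +1; mR−mL=621/4850 → turn +1·90°
n=5: pose=(0,-3,N); sL=18/37, sR=18/41; mL=18/37, mR=1035/1517; mL+mR=1773/1517 → advance +1; mR−mL=297/1517 → turn +1·90°
n=6: pose=(0,-2,W); sL=45/106, sR=9/16; mL=45/106, mR=657/848; mL+mR=1017/848 → advance +1; mR−mL=297/848 → turn +1·90°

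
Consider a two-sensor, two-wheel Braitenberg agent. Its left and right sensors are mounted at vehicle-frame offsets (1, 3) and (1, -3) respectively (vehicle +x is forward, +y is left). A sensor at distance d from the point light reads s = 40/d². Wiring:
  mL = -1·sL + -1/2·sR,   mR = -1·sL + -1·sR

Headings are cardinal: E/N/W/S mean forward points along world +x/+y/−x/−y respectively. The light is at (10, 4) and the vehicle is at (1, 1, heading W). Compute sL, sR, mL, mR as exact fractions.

5/17 2/5 -42/85 -59/85

left sensor world pos  = (0, -2); dL² = 136
right sensor world pos = (0, 4); dR² = 100
sL = 40/136 = 5/17
sR = 40/100 = 2/5
mL = -1·sL + -1/2·sR = -42/85
mR = -1·sL + -1·sR = -59/85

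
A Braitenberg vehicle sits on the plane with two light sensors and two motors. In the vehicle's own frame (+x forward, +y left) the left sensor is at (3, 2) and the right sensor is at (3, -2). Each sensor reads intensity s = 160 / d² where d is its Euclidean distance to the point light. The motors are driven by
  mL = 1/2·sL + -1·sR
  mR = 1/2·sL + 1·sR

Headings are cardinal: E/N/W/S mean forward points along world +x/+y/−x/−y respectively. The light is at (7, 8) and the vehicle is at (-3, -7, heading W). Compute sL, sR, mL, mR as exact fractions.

left sensor world pos  = (-6, -9); dL² = 458
right sensor world pos = (-6, -5); dR² = 338
sL = 160/458 = 80/229
sR = 160/338 = 80/169
mL = 1/2·sL + -1·sR = -11560/38701
mR = 1/2·sL + 1·sR = 25080/38701

80/229 80/169 -11560/38701 25080/38701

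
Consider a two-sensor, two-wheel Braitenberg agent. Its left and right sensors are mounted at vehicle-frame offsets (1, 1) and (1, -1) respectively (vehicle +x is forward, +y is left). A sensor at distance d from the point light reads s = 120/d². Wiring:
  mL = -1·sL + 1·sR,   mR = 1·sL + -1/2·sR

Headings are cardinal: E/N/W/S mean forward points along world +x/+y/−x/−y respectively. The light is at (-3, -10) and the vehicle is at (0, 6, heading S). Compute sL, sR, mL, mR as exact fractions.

120/241 120/229 1440/55189 13020/55189

left sensor world pos  = (1, 5); dL² = 241
right sensor world pos = (-1, 5); dR² = 229
sL = 120/241 = 120/241
sR = 120/229 = 120/229
mL = -1·sL + 1·sR = 1440/55189
mR = 1·sL + -1/2·sR = 13020/55189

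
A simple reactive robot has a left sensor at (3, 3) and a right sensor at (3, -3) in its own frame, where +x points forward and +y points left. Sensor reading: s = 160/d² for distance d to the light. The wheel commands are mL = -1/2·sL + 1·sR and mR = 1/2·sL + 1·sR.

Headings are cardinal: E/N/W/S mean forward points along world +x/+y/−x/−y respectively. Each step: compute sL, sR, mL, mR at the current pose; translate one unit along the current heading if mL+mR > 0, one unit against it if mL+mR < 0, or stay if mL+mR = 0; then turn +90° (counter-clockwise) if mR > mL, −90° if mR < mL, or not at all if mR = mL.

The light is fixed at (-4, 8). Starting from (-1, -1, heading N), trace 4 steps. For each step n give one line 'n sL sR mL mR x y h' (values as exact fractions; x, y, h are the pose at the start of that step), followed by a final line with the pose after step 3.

n=0: pose=(-1,-1,N); sL=40/9, sR=20/9; mL=0, mR=40/9; mL+mR=40/9 → advance +1; mR−mL=40/9 → turn +1·90°
n=1: pose=(-1,0,W); sL=160/121, sR=32/5; mL=3472/605, mR=4272/605; mL+mR=64/5 → advance +1; mR−mL=160/121 → turn +1·90°
n=2: pose=(-2,0,S); sL=80/73, sR=80/61; mL=3400/4453, mR=8280/4453; mL+mR=160/61 → advance +1; mR−mL=80/73 → turn +1·90°
n=3: pose=(-2,-1,E); sL=160/61, sR=160/169; mL=-3760/10309, mR=23280/10309; mL+mR=320/169 → advance +1; mR−mL=160/61 → turn +1·90°

0 40/9 20/9 0 40/9 -1 -1 N
1 160/121 32/5 3472/605 4272/605 -1 0 W
2 80/73 80/61 3400/4453 8280/4453 -2 0 S
3 160/61 160/169 -3760/10309 23280/10309 -2 -1 E
final -1 -1 N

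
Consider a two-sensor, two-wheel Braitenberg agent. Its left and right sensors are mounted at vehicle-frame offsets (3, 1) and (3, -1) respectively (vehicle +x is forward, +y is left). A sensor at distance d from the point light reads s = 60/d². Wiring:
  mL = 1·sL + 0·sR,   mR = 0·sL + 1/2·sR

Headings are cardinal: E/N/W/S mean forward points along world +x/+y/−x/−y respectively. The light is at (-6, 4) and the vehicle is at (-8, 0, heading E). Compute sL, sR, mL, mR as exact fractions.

left sensor world pos  = (-5, 1); dL² = 10
right sensor world pos = (-5, -1); dR² = 26
sL = 60/10 = 6
sR = 60/26 = 30/13
mL = 1·sL + 0·sR = 6
mR = 0·sL + 1/2·sR = 15/13

6 30/13 6 15/13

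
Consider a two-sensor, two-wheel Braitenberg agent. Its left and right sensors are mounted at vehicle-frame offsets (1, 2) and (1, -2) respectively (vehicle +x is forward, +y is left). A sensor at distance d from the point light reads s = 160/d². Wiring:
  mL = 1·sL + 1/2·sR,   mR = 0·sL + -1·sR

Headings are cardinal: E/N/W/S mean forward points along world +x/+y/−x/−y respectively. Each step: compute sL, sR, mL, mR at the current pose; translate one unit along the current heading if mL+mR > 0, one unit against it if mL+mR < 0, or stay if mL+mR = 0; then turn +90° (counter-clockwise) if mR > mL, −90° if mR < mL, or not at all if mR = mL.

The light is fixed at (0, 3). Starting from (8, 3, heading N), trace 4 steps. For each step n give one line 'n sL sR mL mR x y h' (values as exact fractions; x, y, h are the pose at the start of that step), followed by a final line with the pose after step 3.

n=0: pose=(8,3,N); sL=160/37, sR=160/101; mL=19120/3737, mR=-160/101; mL+mR=13200/3737 → advance +1; mR−mL=-25040/3737 → turn -1·90°
n=1: pose=(8,4,E); sL=16/9, sR=80/41; mL=1016/369, mR=-80/41; mL+mR=296/369 → advance +1; mR−mL=-1736/369 → turn -1·90°
n=2: pose=(9,4,S); sL=160/121, sR=160/49; mL=17520/5929, mR=-160/49; mL+mR=-1840/5929 → advance -1; mR−mL=-36880/5929 → turn -1·90°
n=3: pose=(9,5,W); sL=5/2, sR=2; mL=7/2, mR=-2; mL+mR=3/2 → advance +1; mR−mL=-11/2 → turn -1·90°

0 160/37 160/101 19120/3737 -160/101 8 3 N
1 16/9 80/41 1016/369 -80/41 8 4 E
2 160/121 160/49 17520/5929 -160/49 9 4 S
3 5/2 2 7/2 -2 9 5 W
final 8 5 N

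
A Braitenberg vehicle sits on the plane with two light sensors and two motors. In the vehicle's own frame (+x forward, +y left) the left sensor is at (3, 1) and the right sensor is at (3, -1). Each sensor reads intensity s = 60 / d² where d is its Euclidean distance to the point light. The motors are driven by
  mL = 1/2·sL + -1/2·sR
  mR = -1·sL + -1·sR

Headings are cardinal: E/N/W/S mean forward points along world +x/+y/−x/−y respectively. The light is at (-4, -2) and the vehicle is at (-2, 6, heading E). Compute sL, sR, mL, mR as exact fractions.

30/53 30/37 -240/1961 -2700/1961

left sensor world pos  = (1, 7); dL² = 106
right sensor world pos = (1, 5); dR² = 74
sL = 60/106 = 30/53
sR = 60/74 = 30/37
mL = 1/2·sL + -1/2·sR = -240/1961
mR = -1·sL + -1·sR = -2700/1961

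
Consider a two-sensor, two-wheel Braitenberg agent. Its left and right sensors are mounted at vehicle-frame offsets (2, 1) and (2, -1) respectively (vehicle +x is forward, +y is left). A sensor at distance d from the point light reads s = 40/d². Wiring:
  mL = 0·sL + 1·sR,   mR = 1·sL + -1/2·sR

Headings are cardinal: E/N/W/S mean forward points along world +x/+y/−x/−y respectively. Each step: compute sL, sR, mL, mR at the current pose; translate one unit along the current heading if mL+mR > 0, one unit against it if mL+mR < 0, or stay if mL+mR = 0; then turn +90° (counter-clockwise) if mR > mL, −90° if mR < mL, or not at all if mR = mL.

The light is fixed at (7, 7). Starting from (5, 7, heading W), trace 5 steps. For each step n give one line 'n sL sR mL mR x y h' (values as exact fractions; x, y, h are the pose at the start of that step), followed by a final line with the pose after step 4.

n=0: pose=(5,7,W); sL=40/17, sR=40/17; mL=40/17, mR=20/17; mL+mR=60/17 → advance +1; mR−mL=-20/17 → turn -1·90°
n=1: pose=(4,7,N); sL=2, sR=5; mL=5, mR=-1/2; mL+mR=9/2 → advance +1; mR−mL=-11/2 → turn -1·90°
n=2: pose=(4,8,E); sL=8, sR=40; mL=40, mR=-12; mL+mR=28 → advance +1; mR−mL=-52 → turn -1·90°
n=3: pose=(5,8,S); sL=20, sR=4; mL=4, mR=18; mL+mR=22 → advance +1; mR−mL=14 → turn +1·90°
n=4: pose=(5,7,E); sL=40, sR=40; mL=40, mR=20; mL+mR=60 → advance +1; mR−mL=-20 → turn -1·90°

0 40/17 40/17 40/17 20/17 5 7 W
1 2 5 5 -1/2 4 7 N
2 8 40 40 -12 4 8 E
3 20 4 4 18 5 8 S
4 40 40 40 20 5 7 E
final 6 7 S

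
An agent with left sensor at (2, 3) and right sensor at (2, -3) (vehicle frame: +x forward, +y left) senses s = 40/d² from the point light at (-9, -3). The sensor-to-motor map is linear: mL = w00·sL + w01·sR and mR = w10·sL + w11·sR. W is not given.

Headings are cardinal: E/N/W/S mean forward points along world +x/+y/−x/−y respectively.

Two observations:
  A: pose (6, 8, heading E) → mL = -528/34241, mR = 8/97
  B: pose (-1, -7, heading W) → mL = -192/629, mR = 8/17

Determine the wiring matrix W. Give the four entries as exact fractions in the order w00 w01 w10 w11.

1/2 -1/2 1 0

obs A: pose=(6,8,E) → sL=8/97, sR=40/353, mL=-528/34241, mR=8/97
obs B: pose=(-1,-7,W) → sL=8/17, sR=40/37, mL=-192/629, mR=8/17
sensor matrix S = [[8/97, 40/353], [8/17, 40/37]]; det S = 771840/21537589
solve [mL_A; mL_B] = S·[w00; w01] and [mR_A; mR_B] = S·[w10; w11]:
  w00 = 1/2, w01 = -1/2, w10 = 1, w11 = 0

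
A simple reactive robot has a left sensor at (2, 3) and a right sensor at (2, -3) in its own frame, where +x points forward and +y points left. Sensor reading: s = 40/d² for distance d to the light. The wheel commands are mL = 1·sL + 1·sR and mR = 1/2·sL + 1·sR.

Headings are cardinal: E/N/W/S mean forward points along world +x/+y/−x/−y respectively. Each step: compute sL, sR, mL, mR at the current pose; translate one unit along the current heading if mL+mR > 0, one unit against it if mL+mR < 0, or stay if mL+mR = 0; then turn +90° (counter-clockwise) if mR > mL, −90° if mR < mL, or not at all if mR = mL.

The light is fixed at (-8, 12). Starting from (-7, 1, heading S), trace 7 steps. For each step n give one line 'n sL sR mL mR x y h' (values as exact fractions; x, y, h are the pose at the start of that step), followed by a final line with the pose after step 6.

0 8/37 40/173 2864/6401 2172/6401 -7 1 S
1 20/113 20/41 3080/4633 2670/4633 -7 0 W
2 40/109 40/109 80/109 60/109 -8 0 N
3 10/17 1/5 67/85 42/85 -8 1 E
4 8/37 40/173 2864/6401 2172/6401 -7 1 S
5 20/113 20/41 3080/4633 2670/4633 -7 0 W
6 40/109 40/109 80/109 60/109 -8 0 N
final -8 1 E

n=0: pose=(-7,1,S); sL=8/37, sR=40/173; mL=2864/6401, mR=2172/6401; mL+mR=5036/6401 → advance +1; mR−mL=-4/37 → turn -1·90°
n=1: pose=(-7,0,W); sL=20/113, sR=20/41; mL=3080/4633, mR=2670/4633; mL+mR=5750/4633 → advance +1; mR−mL=-10/113 → turn -1·90°
n=2: pose=(-8,0,N); sL=40/109, sR=40/109; mL=80/109, mR=60/109; mL+mR=140/109 → advance +1; mR−mL=-20/109 → turn -1·90°
n=3: pose=(-8,1,E); sL=10/17, sR=1/5; mL=67/85, mR=42/85; mL+mR=109/85 → advance +1; mR−mL=-5/17 → turn -1·90°
n=4: pose=(-7,1,S); sL=8/37, sR=40/173; mL=2864/6401, mR=2172/6401; mL+mR=5036/6401 → advance +1; mR−mL=-4/37 → turn -1·90°
n=5: pose=(-7,0,W); sL=20/113, sR=20/41; mL=3080/4633, mR=2670/4633; mL+mR=5750/4633 → advance +1; mR−mL=-10/113 → turn -1·90°
n=6: pose=(-8,0,N); sL=40/109, sR=40/109; mL=80/109, mR=60/109; mL+mR=140/109 → advance +1; mR−mL=-20/109 → turn -1·90°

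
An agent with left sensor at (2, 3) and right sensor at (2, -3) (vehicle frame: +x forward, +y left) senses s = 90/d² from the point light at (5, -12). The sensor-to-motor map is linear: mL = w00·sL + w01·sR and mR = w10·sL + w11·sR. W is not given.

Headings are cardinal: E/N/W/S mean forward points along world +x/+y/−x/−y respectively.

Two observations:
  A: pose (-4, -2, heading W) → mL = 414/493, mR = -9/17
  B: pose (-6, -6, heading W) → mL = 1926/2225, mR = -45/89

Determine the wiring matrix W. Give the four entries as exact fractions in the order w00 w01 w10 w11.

1 1 -1 0

obs A: pose=(-4,-2,W) → sL=9/17, sR=9/29, mL=414/493, mR=-9/17
obs B: pose=(-6,-6,W) → sL=45/89, sR=9/25, mL=1926/2225, mR=-45/89
sensor matrix S = [[9/17, 9/29], [45/89, 9/25]]; det S = 36936/1096925
solve [mL_A; mL_B] = S·[w00; w01] and [mR_A; mR_B] = S·[w10; w11]:
  w00 = 1, w01 = 1, w10 = -1, w11 = 0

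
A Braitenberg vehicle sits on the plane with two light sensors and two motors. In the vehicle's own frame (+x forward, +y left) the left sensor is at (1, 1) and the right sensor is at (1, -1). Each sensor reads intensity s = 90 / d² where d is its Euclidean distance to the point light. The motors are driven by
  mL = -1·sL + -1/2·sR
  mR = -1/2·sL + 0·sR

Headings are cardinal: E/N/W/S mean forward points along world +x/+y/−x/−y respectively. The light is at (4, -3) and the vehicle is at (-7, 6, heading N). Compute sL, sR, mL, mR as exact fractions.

45/122 9/20 -1449/2440 -45/244

left sensor world pos  = (-8, 7); dL² = 244
right sensor world pos = (-6, 7); dR² = 200
sL = 90/244 = 45/122
sR = 90/200 = 9/20
mL = -1·sL + -1/2·sR = -1449/2440
mR = -1/2·sL + 0·sR = -45/244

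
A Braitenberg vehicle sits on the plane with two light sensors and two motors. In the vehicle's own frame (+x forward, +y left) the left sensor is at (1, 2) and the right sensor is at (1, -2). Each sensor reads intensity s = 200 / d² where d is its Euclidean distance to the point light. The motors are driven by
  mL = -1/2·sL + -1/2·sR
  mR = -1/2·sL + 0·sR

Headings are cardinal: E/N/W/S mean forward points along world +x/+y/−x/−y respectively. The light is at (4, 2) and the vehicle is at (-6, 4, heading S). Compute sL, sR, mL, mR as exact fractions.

40/13 40/29 -840/377 -20/13

left sensor world pos  = (-4, 3); dL² = 65
right sensor world pos = (-8, 3); dR² = 145
sL = 200/65 = 40/13
sR = 200/145 = 40/29
mL = -1/2·sL + -1/2·sR = -840/377
mR = -1/2·sL + 0·sR = -20/13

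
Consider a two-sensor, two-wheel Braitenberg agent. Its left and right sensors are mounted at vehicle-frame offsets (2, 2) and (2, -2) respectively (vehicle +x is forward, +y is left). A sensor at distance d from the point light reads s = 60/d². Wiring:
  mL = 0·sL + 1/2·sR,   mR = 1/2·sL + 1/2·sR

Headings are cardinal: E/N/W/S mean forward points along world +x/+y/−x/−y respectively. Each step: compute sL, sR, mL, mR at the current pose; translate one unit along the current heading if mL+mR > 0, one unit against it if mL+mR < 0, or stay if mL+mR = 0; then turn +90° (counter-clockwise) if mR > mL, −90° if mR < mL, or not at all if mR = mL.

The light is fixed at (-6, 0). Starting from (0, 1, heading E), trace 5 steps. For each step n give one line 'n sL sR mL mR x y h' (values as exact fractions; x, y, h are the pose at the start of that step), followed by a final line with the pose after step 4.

0 60/73 12/13 6/13 828/949 0 1 E
1 30/17 2/3 1/3 62/51 1 1 N
2 12/5 60/41 30/41 396/205 1 2 W
3 15/16 15/4 15/8 75/32 0 2 S
4 60/73 12/13 6/13 828/949 0 1 E
final 1 1 N

n=0: pose=(0,1,E); sL=60/73, sR=12/13; mL=6/13, mR=828/949; mL+mR=1266/949 → advance +1; mR−mL=30/73 → turn +1·90°
n=1: pose=(1,1,N); sL=30/17, sR=2/3; mL=1/3, mR=62/51; mL+mR=79/51 → advance +1; mR−mL=15/17 → turn +1·90°
n=2: pose=(1,2,W); sL=12/5, sR=60/41; mL=30/41, mR=396/205; mL+mR=546/205 → advance +1; mR−mL=6/5 → turn +1·90°
n=3: pose=(0,2,S); sL=15/16, sR=15/4; mL=15/8, mR=75/32; mL+mR=135/32 → advance +1; mR−mL=15/32 → turn +1·90°
n=4: pose=(0,1,E); sL=60/73, sR=12/13; mL=6/13, mR=828/949; mL+mR=1266/949 → advance +1; mR−mL=30/73 → turn +1·90°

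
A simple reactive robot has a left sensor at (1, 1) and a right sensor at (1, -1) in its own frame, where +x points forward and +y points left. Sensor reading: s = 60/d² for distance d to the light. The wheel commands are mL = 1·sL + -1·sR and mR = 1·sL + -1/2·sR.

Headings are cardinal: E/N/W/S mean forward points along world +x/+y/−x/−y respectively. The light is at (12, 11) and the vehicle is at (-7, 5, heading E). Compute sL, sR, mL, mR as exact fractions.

left sensor world pos  = (-6, 6); dL² = 349
right sensor world pos = (-6, 4); dR² = 373
sL = 60/349 = 60/349
sR = 60/373 = 60/373
mL = 1·sL + -1·sR = 1440/130177
mR = 1·sL + -1/2·sR = 11910/130177

60/349 60/373 1440/130177 11910/130177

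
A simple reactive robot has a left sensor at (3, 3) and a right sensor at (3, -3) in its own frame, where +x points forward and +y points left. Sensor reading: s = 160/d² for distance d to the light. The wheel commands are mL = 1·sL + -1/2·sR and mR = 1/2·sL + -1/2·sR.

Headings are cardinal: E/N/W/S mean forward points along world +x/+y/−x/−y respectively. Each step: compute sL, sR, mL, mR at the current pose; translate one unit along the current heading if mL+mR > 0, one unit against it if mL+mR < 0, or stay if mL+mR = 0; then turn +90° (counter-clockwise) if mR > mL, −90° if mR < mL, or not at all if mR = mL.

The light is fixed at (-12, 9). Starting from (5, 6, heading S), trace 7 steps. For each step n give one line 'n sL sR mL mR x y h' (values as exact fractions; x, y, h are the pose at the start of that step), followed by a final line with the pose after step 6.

0 40/109 20/29 70/3161 -510/3161 5 6 S
1 160/221 160/197 13840/43537 -1920/43537 5 7 W
2 16/17 80/181 2216/3077 768/3077 4 7 N
3 32/73 160/377 6224/27521 192/27521 4 8 E
4 5/13 40/53 5/689 -255/1378 5 8 S
5 32/41 32/41 16/41 0 5 9 W
6 80/89 16/37 2248/3293 768/3293 4 9 N
final 4 10 E

n=0: pose=(5,6,S); sL=40/109, sR=20/29; mL=70/3161, mR=-510/3161; mL+mR=-440/3161 → advance -1; mR−mL=-20/109 → turn -1·90°
n=1: pose=(5,7,W); sL=160/221, sR=160/197; mL=13840/43537, mR=-1920/43537; mL+mR=11920/43537 → advance +1; mR−mL=-80/221 → turn -1·90°
n=2: pose=(4,7,N); sL=16/17, sR=80/181; mL=2216/3077, mR=768/3077; mL+mR=2984/3077 → advance +1; mR−mL=-8/17 → turn -1·90°
n=3: pose=(4,8,E); sL=32/73, sR=160/377; mL=6224/27521, mR=192/27521; mL+mR=6416/27521 → advance +1; mR−mL=-16/73 → turn -1·90°
n=4: pose=(5,8,S); sL=5/13, sR=40/53; mL=5/689, mR=-255/1378; mL+mR=-245/1378 → advance -1; mR−mL=-5/26 → turn -1·90°
n=5: pose=(5,9,W); sL=32/41, sR=32/41; mL=16/41, mR=0; mL+mR=16/41 → advance +1; mR−mL=-16/41 → turn -1·90°
n=6: pose=(4,9,N); sL=80/89, sR=16/37; mL=2248/3293, mR=768/3293; mL+mR=3016/3293 → advance +1; mR−mL=-40/89 → turn -1·90°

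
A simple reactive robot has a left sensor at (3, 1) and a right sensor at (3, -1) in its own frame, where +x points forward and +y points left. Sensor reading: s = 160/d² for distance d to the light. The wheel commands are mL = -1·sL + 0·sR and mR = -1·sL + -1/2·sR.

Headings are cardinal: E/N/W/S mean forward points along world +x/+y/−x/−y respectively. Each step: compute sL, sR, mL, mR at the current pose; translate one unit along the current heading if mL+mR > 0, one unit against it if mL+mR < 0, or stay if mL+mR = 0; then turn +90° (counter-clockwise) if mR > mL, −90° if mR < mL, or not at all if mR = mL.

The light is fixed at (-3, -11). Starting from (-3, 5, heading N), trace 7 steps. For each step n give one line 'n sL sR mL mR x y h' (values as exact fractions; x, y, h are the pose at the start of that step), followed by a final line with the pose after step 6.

0 80/181 80/181 -80/181 -120/181 -3 5 N
1 32/53 32/41 -32/53 -2160/2173 -3 4 E
2 10/9 40/37 -10/9 -550/333 -4 4 S
3 160/241 32/61 -160/241 -13616/14701 -4 5 W
4 80/181 80/181 -80/181 -120/181 -3 5 N
5 32/53 32/41 -32/53 -2160/2173 -3 4 E
6 10/9 40/37 -10/9 -550/333 -4 4 S
final -4 5 W

n=0: pose=(-3,5,N); sL=80/181, sR=80/181; mL=-80/181, mR=-120/181; mL+mR=-200/181 → advance -1; mR−mL=-40/181 → turn -1·90°
n=1: pose=(-3,4,E); sL=32/53, sR=32/41; mL=-32/53, mR=-2160/2173; mL+mR=-3472/2173 → advance -1; mR−mL=-16/41 → turn -1·90°
n=2: pose=(-4,4,S); sL=10/9, sR=40/37; mL=-10/9, mR=-550/333; mL+mR=-920/333 → advance -1; mR−mL=-20/37 → turn -1·90°
n=3: pose=(-4,5,W); sL=160/241, sR=32/61; mL=-160/241, mR=-13616/14701; mL+mR=-23376/14701 → advance -1; mR−mL=-16/61 → turn -1·90°
n=4: pose=(-3,5,N); sL=80/181, sR=80/181; mL=-80/181, mR=-120/181; mL+mR=-200/181 → advance -1; mR−mL=-40/181 → turn -1·90°
n=5: pose=(-3,4,E); sL=32/53, sR=32/41; mL=-32/53, mR=-2160/2173; mL+mR=-3472/2173 → advance -1; mR−mL=-16/41 → turn -1·90°
n=6: pose=(-4,4,S); sL=10/9, sR=40/37; mL=-10/9, mR=-550/333; mL+mR=-920/333 → advance -1; mR−mL=-20/37 → turn -1·90°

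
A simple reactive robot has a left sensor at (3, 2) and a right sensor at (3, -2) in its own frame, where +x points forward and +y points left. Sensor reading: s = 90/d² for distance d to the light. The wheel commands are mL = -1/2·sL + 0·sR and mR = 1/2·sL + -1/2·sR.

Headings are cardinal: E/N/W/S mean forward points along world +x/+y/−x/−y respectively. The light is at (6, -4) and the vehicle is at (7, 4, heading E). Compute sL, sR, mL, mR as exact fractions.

45/58 45/26 -45/116 -180/377

left sensor world pos  = (10, 6); dL² = 116
right sensor world pos = (10, 2); dR² = 52
sL = 90/116 = 45/58
sR = 90/52 = 45/26
mL = -1/2·sL + 0·sR = -45/116
mR = 1/2·sL + -1/2·sR = -180/377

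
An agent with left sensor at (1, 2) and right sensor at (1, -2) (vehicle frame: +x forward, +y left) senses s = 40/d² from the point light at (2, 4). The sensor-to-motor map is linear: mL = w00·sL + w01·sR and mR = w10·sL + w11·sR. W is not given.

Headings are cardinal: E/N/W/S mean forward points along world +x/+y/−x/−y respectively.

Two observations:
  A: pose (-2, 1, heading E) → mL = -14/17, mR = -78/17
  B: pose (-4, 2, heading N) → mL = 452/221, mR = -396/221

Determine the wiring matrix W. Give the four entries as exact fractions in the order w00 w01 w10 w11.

obs A: pose=(-2,1,E) → sL=4, sR=20/17, mL=-14/17, mR=-78/17
obs B: pose=(-4,2,N) → sL=8/13, sR=40/17, mL=452/221, mR=-396/221
sensor matrix S = [[4, 20/17], [8/13, 40/17]]; det S = 1920/221
solve [mL_A; mL_B] = S·[w00; w01] and [mR_A; mR_B] = S·[w10; w11]:
  w00 = -1/2, w01 = 1, w10 = -1, w11 = -1/2

-1/2 1 -1 -1/2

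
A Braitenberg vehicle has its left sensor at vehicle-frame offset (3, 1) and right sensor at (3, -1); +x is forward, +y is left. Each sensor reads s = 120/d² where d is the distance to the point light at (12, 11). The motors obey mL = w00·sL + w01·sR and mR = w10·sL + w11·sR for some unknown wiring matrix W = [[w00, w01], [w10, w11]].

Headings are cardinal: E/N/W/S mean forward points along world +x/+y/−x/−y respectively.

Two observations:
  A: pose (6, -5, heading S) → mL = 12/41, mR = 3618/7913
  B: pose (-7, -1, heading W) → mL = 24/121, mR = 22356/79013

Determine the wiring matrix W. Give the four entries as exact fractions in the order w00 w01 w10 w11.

obs A: pose=(6,-5,S) → sL=60/193, sR=12/41, mL=12/41, mR=3618/7913
obs B: pose=(-7,-1,W) → sL=120/653, sR=24/121, mL=24/121, mR=22356/79013
sensor matrix S = [[60/193, 12/41], [120/653, 24/121]]; det S = 4924800/625229869
solve [mL_A; mL_B] = S·[w00; w01] and [mR_A; mR_B] = S·[w10; w11]:
  w00 = 0, w01 = 1, w10 = 1, w11 = 1/2

0 1 1 1/2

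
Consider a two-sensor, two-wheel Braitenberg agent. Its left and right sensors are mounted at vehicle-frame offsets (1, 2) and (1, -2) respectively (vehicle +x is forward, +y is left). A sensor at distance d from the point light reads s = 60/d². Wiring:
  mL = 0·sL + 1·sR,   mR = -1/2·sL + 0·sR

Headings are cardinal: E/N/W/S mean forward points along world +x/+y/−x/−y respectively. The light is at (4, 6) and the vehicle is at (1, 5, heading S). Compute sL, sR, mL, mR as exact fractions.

left sensor world pos  = (3, 4); dL² = 5
right sensor world pos = (-1, 4); dR² = 29
sL = 60/5 = 12
sR = 60/29 = 60/29
mL = 0·sL + 1·sR = 60/29
mR = -1/2·sL + 0·sR = -6

12 60/29 60/29 -6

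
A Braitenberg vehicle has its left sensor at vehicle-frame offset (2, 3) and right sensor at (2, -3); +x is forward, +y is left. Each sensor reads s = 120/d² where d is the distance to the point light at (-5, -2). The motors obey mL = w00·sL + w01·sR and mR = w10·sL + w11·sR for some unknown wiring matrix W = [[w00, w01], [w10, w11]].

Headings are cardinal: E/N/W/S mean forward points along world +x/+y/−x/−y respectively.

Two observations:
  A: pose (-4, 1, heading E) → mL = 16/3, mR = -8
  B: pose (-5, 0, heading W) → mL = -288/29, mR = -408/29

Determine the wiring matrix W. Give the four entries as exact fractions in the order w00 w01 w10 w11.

obs A: pose=(-4,1,E) → sL=8/3, sR=40/3, mL=16/3, mR=-8
obs B: pose=(-5,0,W) → sL=24, sR=120/29, mL=-288/29, mR=-408/29
sensor matrix S = [[8/3, 40/3], [24, 120/29]]; det S = -8960/29
solve [mL_A; mL_B] = S·[w00; w01] and [mR_A; mR_B] = S·[w10; w11]:
  w00 = -1/2, w01 = 1/2, w10 = -1/2, w11 = -1/2

-1/2 1/2 -1/2 -1/2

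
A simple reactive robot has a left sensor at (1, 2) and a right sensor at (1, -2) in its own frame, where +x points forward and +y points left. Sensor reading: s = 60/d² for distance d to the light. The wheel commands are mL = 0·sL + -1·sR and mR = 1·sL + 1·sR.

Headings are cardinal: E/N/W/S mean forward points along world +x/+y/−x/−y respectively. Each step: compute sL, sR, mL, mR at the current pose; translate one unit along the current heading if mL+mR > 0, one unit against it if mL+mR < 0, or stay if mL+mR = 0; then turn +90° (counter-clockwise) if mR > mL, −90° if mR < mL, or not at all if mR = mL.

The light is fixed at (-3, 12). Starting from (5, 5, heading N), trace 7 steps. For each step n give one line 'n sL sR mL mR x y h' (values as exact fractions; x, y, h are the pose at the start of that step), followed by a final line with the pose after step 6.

0 5/6 15/34 -15/34 65/51 5 5 N
1 60/113 12/13 -12/13 2136/1469 5 6 W
2 6/13 30/37 -30/37 612/481 4 6 S
3 60/89 12/29 -12/29 2808/2581 4 5 E
4 5/6 15/34 -15/34 65/51 5 5 N
5 60/113 12/13 -12/13 2136/1469 5 6 W
6 6/13 30/37 -30/37 612/481 4 6 S
final 4 5 E

n=0: pose=(5,5,N); sL=5/6, sR=15/34; mL=-15/34, mR=65/51; mL+mR=5/6 → advance +1; mR−mL=175/102 → turn +1·90°
n=1: pose=(5,6,W); sL=60/113, sR=12/13; mL=-12/13, mR=2136/1469; mL+mR=60/113 → advance +1; mR−mL=3492/1469 → turn +1·90°
n=2: pose=(4,6,S); sL=6/13, sR=30/37; mL=-30/37, mR=612/481; mL+mR=6/13 → advance +1; mR−mL=1002/481 → turn +1·90°
n=3: pose=(4,5,E); sL=60/89, sR=12/29; mL=-12/29, mR=2808/2581; mL+mR=60/89 → advance +1; mR−mL=3876/2581 → turn +1·90°
n=4: pose=(5,5,N); sL=5/6, sR=15/34; mL=-15/34, mR=65/51; mL+mR=5/6 → advance +1; mR−mL=175/102 → turn +1·90°
n=5: pose=(5,6,W); sL=60/113, sR=12/13; mL=-12/13, mR=2136/1469; mL+mR=60/113 → advance +1; mR−mL=3492/1469 → turn +1·90°
n=6: pose=(4,6,S); sL=6/13, sR=30/37; mL=-30/37, mR=612/481; mL+mR=6/13 → advance +1; mR−mL=1002/481 → turn +1·90°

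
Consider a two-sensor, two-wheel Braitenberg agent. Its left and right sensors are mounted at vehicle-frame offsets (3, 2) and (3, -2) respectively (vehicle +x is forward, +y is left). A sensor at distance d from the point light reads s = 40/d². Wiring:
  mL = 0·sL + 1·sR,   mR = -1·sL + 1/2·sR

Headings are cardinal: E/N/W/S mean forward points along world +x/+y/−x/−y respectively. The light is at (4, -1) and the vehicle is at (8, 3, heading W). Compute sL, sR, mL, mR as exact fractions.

left sensor world pos  = (5, 1); dL² = 5
right sensor world pos = (5, 5); dR² = 37
sL = 40/5 = 8
sR = 40/37 = 40/37
mL = 0·sL + 1·sR = 40/37
mR = -1·sL + 1/2·sR = -276/37

8 40/37 40/37 -276/37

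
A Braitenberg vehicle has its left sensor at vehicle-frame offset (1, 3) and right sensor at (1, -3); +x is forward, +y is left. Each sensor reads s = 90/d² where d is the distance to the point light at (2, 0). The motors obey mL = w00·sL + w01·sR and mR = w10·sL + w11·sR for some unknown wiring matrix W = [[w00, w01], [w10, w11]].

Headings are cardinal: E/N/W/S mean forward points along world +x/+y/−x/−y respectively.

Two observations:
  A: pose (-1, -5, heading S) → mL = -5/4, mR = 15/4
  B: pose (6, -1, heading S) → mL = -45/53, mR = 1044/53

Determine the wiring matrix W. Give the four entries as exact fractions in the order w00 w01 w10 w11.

obs A: pose=(-1,-5,S) → sL=5/2, sR=5/4, mL=-5/4, mR=15/4
obs B: pose=(6,-1,S) → sL=90/53, sR=18, mL=-45/53, mR=1044/53
sensor matrix S = [[5/2, 5/4], [90/53, 18]]; det S = 4545/106
solve [mL_A; mL_B] = S·[w00; w01] and [mR_A; mR_B] = S·[w10; w11]:
  w00 = -1/2, w01 = 0, w10 = 1, w11 = 1

-1/2 0 1 1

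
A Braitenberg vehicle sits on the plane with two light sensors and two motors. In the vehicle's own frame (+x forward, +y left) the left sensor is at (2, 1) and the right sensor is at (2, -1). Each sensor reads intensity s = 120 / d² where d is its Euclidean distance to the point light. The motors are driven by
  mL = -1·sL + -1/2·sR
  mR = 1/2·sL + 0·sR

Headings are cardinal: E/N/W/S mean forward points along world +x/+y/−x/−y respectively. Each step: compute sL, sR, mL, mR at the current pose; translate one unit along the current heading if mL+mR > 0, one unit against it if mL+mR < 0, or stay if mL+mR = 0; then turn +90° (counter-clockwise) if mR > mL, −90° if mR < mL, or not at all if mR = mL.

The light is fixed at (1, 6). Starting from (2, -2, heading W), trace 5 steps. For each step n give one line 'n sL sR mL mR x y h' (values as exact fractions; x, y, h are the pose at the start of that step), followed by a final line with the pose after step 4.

0 60/41 12/5 -546/205 30/41 2 -2 W
1 120/109 120/101 -18660/11009 60/109 3 -2 S
2 30/13 3/2 -159/52 15/13 3 -1 E
3 24/5 120/29 -996/145 12/5 2 -1 N
4 60/41 12/5 -546/205 30/41 2 -2 W
final 3 -2 S

n=0: pose=(2,-2,W); sL=60/41, sR=12/5; mL=-546/205, mR=30/41; mL+mR=-396/205 → advance -1; mR−mL=696/205 → turn +1·90°
n=1: pose=(3,-2,S); sL=120/109, sR=120/101; mL=-18660/11009, mR=60/109; mL+mR=-12600/11009 → advance -1; mR−mL=24720/11009 → turn +1·90°
n=2: pose=(3,-1,E); sL=30/13, sR=3/2; mL=-159/52, mR=15/13; mL+mR=-99/52 → advance -1; mR−mL=219/52 → turn +1·90°
n=3: pose=(2,-1,N); sL=24/5, sR=120/29; mL=-996/145, mR=12/5; mL+mR=-648/145 → advance -1; mR−mL=1344/145 → turn +1·90°
n=4: pose=(2,-2,W); sL=60/41, sR=12/5; mL=-546/205, mR=30/41; mL+mR=-396/205 → advance -1; mR−mL=696/205 → turn +1·90°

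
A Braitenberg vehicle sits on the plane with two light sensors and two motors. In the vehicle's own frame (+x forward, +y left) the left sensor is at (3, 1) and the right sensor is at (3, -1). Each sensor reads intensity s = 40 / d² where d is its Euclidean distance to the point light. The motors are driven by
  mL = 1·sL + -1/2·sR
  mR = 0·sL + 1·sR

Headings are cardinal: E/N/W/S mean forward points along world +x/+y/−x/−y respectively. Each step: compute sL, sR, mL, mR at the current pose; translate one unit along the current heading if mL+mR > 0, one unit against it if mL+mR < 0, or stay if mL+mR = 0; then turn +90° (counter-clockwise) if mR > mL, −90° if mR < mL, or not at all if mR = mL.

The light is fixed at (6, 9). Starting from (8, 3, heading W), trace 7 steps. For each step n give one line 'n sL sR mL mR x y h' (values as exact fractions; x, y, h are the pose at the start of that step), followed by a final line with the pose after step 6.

n=0: pose=(8,3,W); sL=4/5, sR=20/13; mL=2/65, mR=20/13; mL+mR=102/65 → advance +1; mR−mL=98/65 → turn +1·90°
n=1: pose=(7,3,S); sL=8/17, sR=40/81; mL=308/1377, mR=40/81; mL+mR=988/1377 → advance +1; mR−mL=124/459 → turn +1·90°
n=2: pose=(7,2,E); sL=10/13, sR=1/2; mL=27/52, mR=1/2; mL+mR=53/52 → advance +1; mR−mL=-1/52 → turn -1·90°
n=3: pose=(8,2,S); sL=40/109, sR=40/101; mL=1860/11009, mR=40/101; mL+mR=6220/11009 → advance +1; mR−mL=2500/11009 → turn +1·90°
n=4: pose=(8,1,E); sL=20/37, sR=20/53; mL=690/1961, mR=20/53; mL+mR=1430/1961 → advance +1; mR−mL=50/1961 → turn +1·90°
n=5: pose=(9,1,N); sL=40/29, sR=40/41; mL=1060/1189, mR=40/41; mL+mR=2220/1189 → advance +1; mR−mL=100/1189 → turn +1·90°
n=6: pose=(9,2,W); sL=5/8, sR=10/9; mL=5/72, mR=10/9; mL+mR=85/72 → advance +1; mR−mL=25/24 → turn +1·90°

0 4/5 20/13 2/65 20/13 8 3 W
1 8/17 40/81 308/1377 40/81 7 3 S
2 10/13 1/2 27/52 1/2 7 2 E
3 40/109 40/101 1860/11009 40/101 8 2 S
4 20/37 20/53 690/1961 20/53 8 1 E
5 40/29 40/41 1060/1189 40/41 9 1 N
6 5/8 10/9 5/72 10/9 9 2 W
final 8 2 S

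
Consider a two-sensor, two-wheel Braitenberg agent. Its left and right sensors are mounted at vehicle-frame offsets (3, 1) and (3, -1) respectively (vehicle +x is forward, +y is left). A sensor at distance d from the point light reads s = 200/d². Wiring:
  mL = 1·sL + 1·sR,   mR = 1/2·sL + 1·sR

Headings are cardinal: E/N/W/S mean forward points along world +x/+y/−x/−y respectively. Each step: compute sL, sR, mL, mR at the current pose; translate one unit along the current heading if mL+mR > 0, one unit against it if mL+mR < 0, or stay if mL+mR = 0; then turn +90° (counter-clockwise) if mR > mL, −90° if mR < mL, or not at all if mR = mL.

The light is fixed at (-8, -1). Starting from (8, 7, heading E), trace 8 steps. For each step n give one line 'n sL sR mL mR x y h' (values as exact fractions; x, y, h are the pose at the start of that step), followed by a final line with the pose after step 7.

0 100/221 20/41 8520/9061 6470/9061 8 7 E
1 200/349 200/281 126000/98069 97900/98069 9 7 S
2 25/29 10/13 615/377 905/754 9 6 W
3 8/13 200/389 5712/5057 4156/5057 8 6 N
4 100/221 20/41 8520/9061 6470/9061 8 7 E
5 200/349 200/281 126000/98069 97900/98069 9 7 S
6 25/29 10/13 615/377 905/754 9 6 W
7 8/13 200/389 5712/5057 4156/5057 8 6 N
final 8 7 E

n=0: pose=(8,7,E); sL=100/221, sR=20/41; mL=8520/9061, mR=6470/9061; mL+mR=14990/9061 → advance +1; mR−mL=-50/221 → turn -1·90°
n=1: pose=(9,7,S); sL=200/349, sR=200/281; mL=126000/98069, mR=97900/98069; mL+mR=223900/98069 → advance +1; mR−mL=-100/349 → turn -1·90°
n=2: pose=(9,6,W); sL=25/29, sR=10/13; mL=615/377, mR=905/754; mL+mR=2135/754 → advance +1; mR−mL=-25/58 → turn -1·90°
n=3: pose=(8,6,N); sL=8/13, sR=200/389; mL=5712/5057, mR=4156/5057; mL+mR=9868/5057 → advance +1; mR−mL=-4/13 → turn -1·90°
n=4: pose=(8,7,E); sL=100/221, sR=20/41; mL=8520/9061, mR=6470/9061; mL+mR=14990/9061 → advance +1; mR−mL=-50/221 → turn -1·90°
n=5: pose=(9,7,S); sL=200/349, sR=200/281; mL=126000/98069, mR=97900/98069; mL+mR=223900/98069 → advance +1; mR−mL=-100/349 → turn -1·90°
n=6: pose=(9,6,W); sL=25/29, sR=10/13; mL=615/377, mR=905/754; mL+mR=2135/754 → advance +1; mR−mL=-25/58 → turn -1·90°
n=7: pose=(8,6,N); sL=8/13, sR=200/389; mL=5712/5057, mR=4156/5057; mL+mR=9868/5057 → advance +1; mR−mL=-4/13 → turn -1·90°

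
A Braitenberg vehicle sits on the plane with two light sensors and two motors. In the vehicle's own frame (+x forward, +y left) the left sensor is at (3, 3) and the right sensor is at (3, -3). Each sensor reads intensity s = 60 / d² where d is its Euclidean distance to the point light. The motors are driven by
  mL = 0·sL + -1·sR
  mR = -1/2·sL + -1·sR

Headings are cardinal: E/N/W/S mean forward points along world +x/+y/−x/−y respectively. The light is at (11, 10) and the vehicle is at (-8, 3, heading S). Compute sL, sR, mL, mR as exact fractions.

15/89 15/146 -15/146 -1215/6497

left sensor world pos  = (-5, 0); dL² = 356
right sensor world pos = (-11, 0); dR² = 584
sL = 60/356 = 15/89
sR = 60/584 = 15/146
mL = 0·sL + -1·sR = -15/146
mR = -1/2·sL + -1·sR = -1215/6497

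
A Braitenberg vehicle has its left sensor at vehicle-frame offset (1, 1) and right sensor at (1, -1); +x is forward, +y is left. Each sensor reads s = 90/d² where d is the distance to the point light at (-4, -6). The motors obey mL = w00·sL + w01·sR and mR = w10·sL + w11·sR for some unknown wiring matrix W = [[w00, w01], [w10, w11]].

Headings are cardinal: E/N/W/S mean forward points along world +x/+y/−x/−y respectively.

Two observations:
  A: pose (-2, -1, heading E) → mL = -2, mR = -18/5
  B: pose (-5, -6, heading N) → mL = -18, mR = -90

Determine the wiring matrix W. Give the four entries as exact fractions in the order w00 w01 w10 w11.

-1 0 0 -1

obs A: pose=(-2,-1,E) → sL=2, sR=18/5, mL=-2, mR=-18/5
obs B: pose=(-5,-6,N) → sL=18, sR=90, mL=-18, mR=-90
sensor matrix S = [[2, 18/5], [18, 90]]; det S = 576/5
solve [mL_A; mL_B] = S·[w00; w01] and [mR_A; mR_B] = S·[w10; w11]:
  w00 = -1, w01 = 0, w10 = 0, w11 = -1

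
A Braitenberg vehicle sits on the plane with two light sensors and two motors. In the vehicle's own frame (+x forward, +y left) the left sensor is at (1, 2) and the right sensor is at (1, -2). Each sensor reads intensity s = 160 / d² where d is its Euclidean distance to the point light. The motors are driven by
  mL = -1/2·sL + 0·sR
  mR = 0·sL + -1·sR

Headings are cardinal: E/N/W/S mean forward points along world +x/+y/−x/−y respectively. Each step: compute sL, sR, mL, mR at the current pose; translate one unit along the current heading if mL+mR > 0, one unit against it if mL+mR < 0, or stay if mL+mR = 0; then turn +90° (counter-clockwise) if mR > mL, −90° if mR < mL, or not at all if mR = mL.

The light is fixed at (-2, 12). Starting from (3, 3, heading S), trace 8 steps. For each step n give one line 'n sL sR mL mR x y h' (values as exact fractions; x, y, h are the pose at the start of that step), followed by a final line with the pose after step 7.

n=0: pose=(3,3,S); sL=160/149, sR=160/109; mL=-80/149, mR=-160/109; mL+mR=-32560/16241 → advance -1; mR−mL=-15120/16241 → turn -1·90°
n=1: pose=(3,4,W); sL=40/29, sR=40/13; mL=-20/29, mR=-40/13; mL+mR=-1420/377 → advance -1; mR−mL=-900/377 → turn -1·90°
n=2: pose=(4,4,N); sL=32/13, sR=160/113; mL=-16/13, mR=-160/113; mL+mR=-3888/1469 → advance -1; mR−mL=-272/1469 → turn -1·90°
n=3: pose=(4,3,E); sL=80/49, sR=16/17; mL=-40/49, mR=-16/17; mL+mR=-1464/833 → advance -1; mR−mL=-104/833 → turn -1·90°
n=4: pose=(3,3,S); sL=160/149, sR=160/109; mL=-80/149, mR=-160/109; mL+mR=-32560/16241 → advance -1; mR−mL=-15120/16241 → turn -1·90°
n=5: pose=(3,4,W); sL=40/29, sR=40/13; mL=-20/29, mR=-40/13; mL+mR=-1420/377 → advance -1; mR−mL=-900/377 → turn -1·90°
n=6: pose=(4,4,N); sL=32/13, sR=160/113; mL=-16/13, mR=-160/113; mL+mR=-3888/1469 → advance -1; mR−mL=-272/1469 → turn -1·90°
n=7: pose=(4,3,E); sL=80/49, sR=16/17; mL=-40/49, mR=-16/17; mL+mR=-1464/833 → advance -1; mR−mL=-104/833 → turn -1·90°

0 160/149 160/109 -80/149 -160/109 3 3 S
1 40/29 40/13 -20/29 -40/13 3 4 W
2 32/13 160/113 -16/13 -160/113 4 4 N
3 80/49 16/17 -40/49 -16/17 4 3 E
4 160/149 160/109 -80/149 -160/109 3 3 S
5 40/29 40/13 -20/29 -40/13 3 4 W
6 32/13 160/113 -16/13 -160/113 4 4 N
7 80/49 16/17 -40/49 -16/17 4 3 E
final 3 3 S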